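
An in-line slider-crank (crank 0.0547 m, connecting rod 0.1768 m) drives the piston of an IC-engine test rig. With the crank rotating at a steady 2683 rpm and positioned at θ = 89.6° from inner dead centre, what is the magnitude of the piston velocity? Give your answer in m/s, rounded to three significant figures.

15.4

ω = 2π·2683/60 = 281 rad/s
For an in-line slider-crank, x = r cosθ + √(L² − r² sin²θ), so v = −rω sinθ·[1 + r cosθ/√(L² − r² sin²θ)].
With r = 0.0547 m, L = 0.1768 m, θ = 89.6°: √(L² − r² sin²θ) = 0.16813 m.
v = −0.0547·281·0.99998·[1 + 0.0547·0.00698/0.16813] = -15.403 m/s.
|v| = 15.403 m/s.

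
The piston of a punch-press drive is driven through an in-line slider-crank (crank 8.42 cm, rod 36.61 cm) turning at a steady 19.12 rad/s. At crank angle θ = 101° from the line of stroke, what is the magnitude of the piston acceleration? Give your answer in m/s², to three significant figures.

12.6

ω = 19.12 rad/s
x(θ) = r cosθ + √(L² − r² sin²θ); with ω constant, a = ω²·d²x/dθ².
d²x/dθ² = −r cosθ − r²(cos2θ)/√u − r⁴ sin²2θ/(4u^{3/2}),  u = L² − r² sin²θ = 0.127198 m².
Substituting r = 0.0842 m, L = 0.3661 m, θ = 101°: d²x/dθ² = +0.034458 m.
a = ω²·d²x/dθ² = (19.12)²·(+0.034458) = +12.597 m/s²;  |a| = 12.597 m/s².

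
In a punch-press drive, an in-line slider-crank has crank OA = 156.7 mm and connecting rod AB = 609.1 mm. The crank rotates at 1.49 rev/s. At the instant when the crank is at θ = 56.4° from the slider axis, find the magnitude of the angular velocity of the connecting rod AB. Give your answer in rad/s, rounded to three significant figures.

1.36

ω = 9.362 rad/s (converted from 1.49 rev/s).
The rod makes angle φ with the slider axis where L sinφ = r sinθ; differentiating, L cosφ·φ̇ = r ω cosθ.
L cosφ = √(L² − r² sin²θ) = 0.59495 m.
|ω_rod| = r ω |cosθ| / √(L² − r² sin²θ) = 0.1567·9.362·0.55339/0.59495 = 1.3645 rad/s.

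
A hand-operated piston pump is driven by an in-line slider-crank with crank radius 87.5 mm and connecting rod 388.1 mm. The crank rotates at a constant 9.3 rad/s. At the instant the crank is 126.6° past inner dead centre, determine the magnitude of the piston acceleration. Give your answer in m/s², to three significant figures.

4.99

ω = 9.3 rad/s
x(θ) = r cosθ + √(L² − r² sin²θ); with ω constant, a = ω²·d²x/dθ².
d²x/dθ² = −r cosθ − r²(cos2θ)/√u − r⁴ sin²2θ/(4u^{3/2}),  u = L² − r² sin²θ = 0.145687 m².
Substituting r = 0.0875 m, L = 0.3881 m, θ = 126.6°: d²x/dθ² = +0.057726 m.
a = ω²·d²x/dθ² = (9.3)²·(+0.057726) = +4.9927 m/s²;  |a| = 4.9927 m/s².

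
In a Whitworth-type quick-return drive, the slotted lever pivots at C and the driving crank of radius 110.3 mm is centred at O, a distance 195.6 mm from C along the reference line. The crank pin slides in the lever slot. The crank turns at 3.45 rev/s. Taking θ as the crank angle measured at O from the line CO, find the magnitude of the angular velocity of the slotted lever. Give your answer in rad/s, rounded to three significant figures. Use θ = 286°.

ω = 21.68 rad/s (from 3.45 rev/s).
Crank pin A relative to C: A = (d + r cosθ, r sinθ); lever angle φ = atan2(r sinθ, d + r cosθ).
Differentiating tanφ: φ̇ = rω(d cosθ + r)/(d² + r² + 2dr cosθ).
d² + r² + 2dr cosθ = |CA|² = 0.062319 m²;  d cosθ + r = +0.16421 m.
|ω_lever| = |0.1103·21.68·+0.16421| / 0.062319 = 6.3004 rad/s.

6.30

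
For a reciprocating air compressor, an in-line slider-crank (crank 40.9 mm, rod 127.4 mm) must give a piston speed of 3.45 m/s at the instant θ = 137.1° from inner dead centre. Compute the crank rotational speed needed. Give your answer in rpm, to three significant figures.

1560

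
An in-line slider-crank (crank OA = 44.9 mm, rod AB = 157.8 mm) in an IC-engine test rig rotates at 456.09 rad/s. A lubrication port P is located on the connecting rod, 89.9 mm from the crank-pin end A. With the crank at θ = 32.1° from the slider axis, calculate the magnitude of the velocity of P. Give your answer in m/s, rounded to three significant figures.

ω = 456.1 rad/s.  Crank-pin speed |V_A| = rω = 20.478 m/s, perpendicular to OA.
Rod angle: sinφ = −(r/L) sinθ ⇒ φ = -8.697°; ω_rod = −rω cosθ/√(L²−r²sin²θ) = -111.21 rad/s.
V_P = V_A + ω_rod × AP, with AP = 0.0899 m along the rod.
Components: V_Px = −rω sinθ − a·ω_rod·sinφ = -12.394 m/s;  V_Py = rω cosθ + a·ω_rod·cosφ = +7.4646 m/s.
|V_P| = √(V_Px² + V_Py²) = 14.468 m/s.

14.5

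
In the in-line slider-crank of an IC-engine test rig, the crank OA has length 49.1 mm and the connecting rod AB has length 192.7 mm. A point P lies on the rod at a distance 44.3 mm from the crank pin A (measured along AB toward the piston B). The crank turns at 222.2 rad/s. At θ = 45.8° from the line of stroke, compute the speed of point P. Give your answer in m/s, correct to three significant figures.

10.0

ω = 222.2 rad/s.  Crank-pin speed |V_A| = rω = 10.91 m/s, perpendicular to OA.
Rod angle: sinφ = −(r/L) sinθ ⇒ φ = -10.525°; ω_rod = −rω cosθ/√(L²−r²sin²θ) = -40.147 rad/s.
V_P = V_A + ω_rod × AP, with AP = 0.0443 m along the rod.
Components: V_Px = −rω sinθ − a·ω_rod·sinφ = -8.1464 m/s;  V_Py = rω cosθ + a·ω_rod·cosφ = +5.8575 m/s.
|V_P| = √(V_Px² + V_Py²) = 10.034 m/s.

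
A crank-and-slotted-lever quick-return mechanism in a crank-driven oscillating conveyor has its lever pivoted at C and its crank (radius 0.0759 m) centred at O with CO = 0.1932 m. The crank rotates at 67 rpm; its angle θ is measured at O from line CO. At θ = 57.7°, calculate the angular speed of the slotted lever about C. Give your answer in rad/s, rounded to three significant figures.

ω = 7.016 rad/s (from 67 rpm).
Crank pin A relative to C: A = (d + r cosθ, r sinθ); lever angle φ = atan2(r sinθ, d + r cosθ).
Differentiating tanφ: φ̇ = rω(d cosθ + r)/(d² + r² + 2dr cosθ).
d² + r² + 2dr cosθ = |CA|² = 0.0587584 m²;  d cosθ + r = +0.17914 m.
|ω_lever| = |0.0759·7.016·+0.17914| / 0.0587584 = 1.6235 rad/s.

1.62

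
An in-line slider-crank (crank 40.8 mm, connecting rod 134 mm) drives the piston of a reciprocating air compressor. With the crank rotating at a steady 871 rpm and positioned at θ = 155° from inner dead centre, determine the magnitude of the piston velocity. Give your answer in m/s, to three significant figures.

1.14

ω = 2π·871/60 = 91.21 rad/s
For an in-line slider-crank, x = r cosθ + √(L² − r² sin²θ), so v = −rω sinθ·[1 + r cosθ/√(L² − r² sin²θ)].
With r = 0.0408 m, L = 0.134 m, θ = 155°: √(L² − r² sin²θ) = 0.13289 m.
v = −0.0408·91.21·0.42262·[1 + 0.0408·-0.90631/0.13289] = -1.1351 m/s.
|v| = 1.1351 m/s.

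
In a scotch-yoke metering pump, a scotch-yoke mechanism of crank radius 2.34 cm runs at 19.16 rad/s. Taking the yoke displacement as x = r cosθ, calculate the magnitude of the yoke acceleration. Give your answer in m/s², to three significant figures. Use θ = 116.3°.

3.81

ω = 19.16 rad/s
x = r cosθ ⇒ ẍ = −rω² cosθ (ω constant).
|a| = rω²|cosθ| = 0.0234·(19.16)²·|cos 116.3°| = 3.8061 m/s².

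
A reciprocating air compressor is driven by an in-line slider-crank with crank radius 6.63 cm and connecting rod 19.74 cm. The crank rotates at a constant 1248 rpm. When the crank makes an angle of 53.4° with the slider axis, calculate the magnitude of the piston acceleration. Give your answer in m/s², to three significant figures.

ω = 2π·1248/60 = 130.7 rad/s
x(θ) = r cosθ + √(L² − r² sin²θ); with ω constant, a = ω²·d²x/dθ².
d²x/dθ² = −r cosθ − r²(cos2θ)/√u − r⁴ sin²2θ/(4u^{3/2}),  u = L² − r² sin²θ = 0.0361337 m².
Substituting r = 0.0663 m, L = 0.1974 m, θ = 53.4°: d²x/dθ² = -0.033491 m.
a = ω²·d²x/dθ² = (130.7)²·(-0.033491) = -572.02 m/s²;  |a| = 572.02 m/s².

572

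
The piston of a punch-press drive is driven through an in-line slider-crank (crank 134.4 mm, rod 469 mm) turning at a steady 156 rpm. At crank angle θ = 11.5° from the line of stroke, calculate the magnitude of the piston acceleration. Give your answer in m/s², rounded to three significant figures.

44.7

ω = 2π·156/60 = 16.34 rad/s
x(θ) = r cosθ + √(L² − r² sin²θ); with ω constant, a = ω²·d²x/dθ².
d²x/dθ² = −r cosθ − r²(cos2θ)/√u − r⁴ sin²2θ/(4u^{3/2}),  u = L² − r² sin²θ = 0.219243 m².
Substituting r = 0.1344 m, L = 0.469 m, θ = 11.5°: d²x/dθ² = -0.16733 m.
a = ω²·d²x/dθ² = (16.34)²·(-0.16733) = -44.657 m/s²;  |a| = 44.657 m/s².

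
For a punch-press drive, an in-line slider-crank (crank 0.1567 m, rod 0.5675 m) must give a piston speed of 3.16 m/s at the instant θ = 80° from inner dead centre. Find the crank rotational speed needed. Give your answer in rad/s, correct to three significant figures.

For an in-line slider-crank, |v_piston| = rω|sinθ|·[1 + r cosθ/√(L² − r² sin²θ)].
With r = 0.1567 m, L = 0.5675 m, θ = 80°: the bracketed kinematic factor |dx/dθ| = 0.16201 m.
ω = v/|dx/dθ| = 3.16/0.16201 = 19.505 rad/s.

19.5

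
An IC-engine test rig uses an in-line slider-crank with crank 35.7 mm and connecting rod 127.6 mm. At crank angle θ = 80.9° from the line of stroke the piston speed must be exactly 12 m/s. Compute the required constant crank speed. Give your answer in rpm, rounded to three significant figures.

For an in-line slider-crank, |v_piston| = rω|sinθ|·[1 + r cosθ/√(L² − r² sin²θ)].
With r = 0.0357 m, L = 0.1276 m, θ = 80.9°: the bracketed kinematic factor |dx/dθ| = 0.036874 m.
ω = v/|dx/dθ| = 12/0.036874 = 325.44 rad/s.
N = 60ω/(2π) = 3107.7 rpm.

3110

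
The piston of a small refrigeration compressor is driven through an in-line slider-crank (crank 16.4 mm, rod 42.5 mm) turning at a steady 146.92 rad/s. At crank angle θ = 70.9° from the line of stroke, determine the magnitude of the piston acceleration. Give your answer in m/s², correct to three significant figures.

2.96

ω = 146.9 rad/s
x(θ) = r cosθ + √(L² − r² sin²θ); with ω constant, a = ω²·d²x/dθ².
d²x/dθ² = −r cosθ − r²(cos2θ)/√u − r⁴ sin²2θ/(4u^{3/2}),  u = L² − r² sin²θ = 0.00156609 m².
Substituting r = 0.0164 m, L = 0.0425 m, θ = 70.9°: d²x/dθ² = -0.00013696 m.
a = ω²·d²x/dθ² = (146.9)²·(-0.00013696) = -2.9564 m/s²;  |a| = 2.9564 m/s².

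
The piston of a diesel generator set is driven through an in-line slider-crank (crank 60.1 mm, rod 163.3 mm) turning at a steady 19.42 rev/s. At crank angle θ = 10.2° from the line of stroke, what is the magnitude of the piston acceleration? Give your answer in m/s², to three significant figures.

ω = 2π·19.4 = 122 rad/s
x(θ) = r cosθ + √(L² − r² sin²θ); with ω constant, a = ω²·d²x/dθ².
d²x/dθ² = −r cosθ − r²(cos2θ)/√u − r⁴ sin²2θ/(4u^{3/2}),  u = L² − r² sin²θ = 0.0265536 m².
Substituting r = 0.0601 m, L = 0.1633 m, θ = 10.2°: d²x/dθ² = -0.080018 m.
a = ω²·d²x/dθ² = (122)²·(-0.080018) = -1191.4 m/s²;  |a| = 1191.4 m/s².

1190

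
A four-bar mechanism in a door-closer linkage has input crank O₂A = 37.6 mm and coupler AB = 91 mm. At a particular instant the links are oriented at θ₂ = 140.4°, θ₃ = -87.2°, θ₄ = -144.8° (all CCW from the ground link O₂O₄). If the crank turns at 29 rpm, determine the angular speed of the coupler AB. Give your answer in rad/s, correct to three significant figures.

1.43

ω₂ = 3.037 rad/s (from 29 rpm).
Differentiating the loop-closure r₂e^{iθ₂}+r₃e^{iθ₃}=r₁+r₄e^{iθ₄} gives r₂ω₂e^{iθ₂}+r₃ω₃e^{iθ₃}=r₄ω₄e^{iθ₄}.
Eliminating the other unknown: ω₃ = r₂ω₂ sin(θ₄−θ₂) / [r₃ sin(θ₃−θ₄)].
Numerator sine = +0.96502; denominator sine = +0.84433.
Result = 0.0376·3.037·(+0.96502) / (0.091·(+0.84433)) = +1.4342 rad/s; magnitude 1.4342 rad/s.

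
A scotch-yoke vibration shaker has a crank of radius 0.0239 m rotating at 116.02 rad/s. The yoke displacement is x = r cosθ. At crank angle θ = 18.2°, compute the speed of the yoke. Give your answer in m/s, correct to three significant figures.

0.866

ω = 116 rad/s
x = r cosθ ⇒ ẋ = −rω sinθ.
|v| = rω|sinθ| = 0.0239·116·|sin 18.2°| = 0.86607 m/s.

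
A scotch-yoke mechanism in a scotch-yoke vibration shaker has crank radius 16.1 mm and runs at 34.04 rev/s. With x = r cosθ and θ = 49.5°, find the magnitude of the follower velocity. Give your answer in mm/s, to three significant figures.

2620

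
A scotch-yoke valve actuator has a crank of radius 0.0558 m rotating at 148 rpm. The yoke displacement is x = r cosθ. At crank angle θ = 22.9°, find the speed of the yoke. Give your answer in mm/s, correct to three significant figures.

ω = 15.5 rad/s (from 148 rpm).
x = r cosθ ⇒ ẋ = −rω sinθ.
|v| = rω|sinθ| = 0.0558·15.5·|sin 22.9°| = 0.33652 m/s = 336.52 mm/s.

337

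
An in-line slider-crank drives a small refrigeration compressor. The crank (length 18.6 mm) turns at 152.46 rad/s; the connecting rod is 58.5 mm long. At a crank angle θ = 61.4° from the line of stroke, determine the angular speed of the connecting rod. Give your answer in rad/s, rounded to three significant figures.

24.2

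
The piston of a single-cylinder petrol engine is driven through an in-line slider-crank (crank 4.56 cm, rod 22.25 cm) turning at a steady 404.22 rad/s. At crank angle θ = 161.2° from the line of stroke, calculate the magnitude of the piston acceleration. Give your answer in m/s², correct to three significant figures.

ω = 404.2 rad/s
x(θ) = r cosθ + √(L² − r² sin²θ); with ω constant, a = ω²·d²x/dθ².
d²x/dθ² = −r cosθ − r²(cos2θ)/√u − r⁴ sin²2θ/(4u^{3/2}),  u = L² − r² sin²θ = 0.0492903 m².
Substituting r = 0.0456 m, L = 0.2225 m, θ = 161.2°: d²x/dθ² = +0.03571 m.
a = ω²·d²x/dθ² = (404.2)²·(+0.03571) = +5834.8 m/s²;  |a| = 5834.8 m/s².

5830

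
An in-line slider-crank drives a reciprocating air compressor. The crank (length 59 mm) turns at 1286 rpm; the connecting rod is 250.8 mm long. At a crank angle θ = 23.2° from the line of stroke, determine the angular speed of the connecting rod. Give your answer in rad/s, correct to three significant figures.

ω = 134.7 rad/s (converted from 1286 rpm).
The rod makes angle φ with the slider axis where L sinφ = r sinθ; differentiating, L cosφ·φ̇ = r ω cosθ.
L cosφ = √(L² − r² sin²θ) = 0.24972 m.
|ω_rod| = r ω |cosθ| / √(L² − r² sin²θ) = 0.059·134.7·0.91914/0.24972 = 29.245 rad/s.

29.2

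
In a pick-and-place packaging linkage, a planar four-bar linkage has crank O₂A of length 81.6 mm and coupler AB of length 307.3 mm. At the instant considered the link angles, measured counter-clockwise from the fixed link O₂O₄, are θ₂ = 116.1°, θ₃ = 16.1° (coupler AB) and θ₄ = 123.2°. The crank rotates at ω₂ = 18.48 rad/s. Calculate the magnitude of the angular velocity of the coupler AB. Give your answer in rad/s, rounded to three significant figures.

ω₂ = 18.48 rad/s
Differentiating the loop-closure r₂e^{iθ₂}+r₃e^{iθ₃}=r₁+r₄e^{iθ₄} gives r₂ω₂e^{iθ₂}+r₃ω₃e^{iθ₃}=r₄ω₄e^{iθ₄}.
Eliminating the other unknown: ω₃ = r₂ω₂ sin(θ₄−θ₂) / [r₃ sin(θ₃−θ₄)].
Numerator sine = +0.12360; denominator sine = -0.95579.
Result = 0.0816·18.48·(+0.12360) / (0.3073·(-0.95579)) = -0.63458 rad/s; magnitude 0.63458 rad/s.

0.635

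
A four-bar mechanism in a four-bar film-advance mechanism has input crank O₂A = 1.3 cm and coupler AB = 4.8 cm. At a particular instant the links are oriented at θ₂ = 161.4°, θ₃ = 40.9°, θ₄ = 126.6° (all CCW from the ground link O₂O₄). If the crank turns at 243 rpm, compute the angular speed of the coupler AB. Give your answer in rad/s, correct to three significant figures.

3.94

ω₂ = 25.45 rad/s (from 243 rpm).
Differentiating the loop-closure r₂e^{iθ₂}+r₃e^{iθ₃}=r₁+r₄e^{iθ₄} gives r₂ω₂e^{iθ₂}+r₃ω₃e^{iθ₃}=r₄ω₄e^{iθ₄}.
Eliminating the other unknown: ω₃ = r₂ω₂ sin(θ₄−θ₂) / [r₃ sin(θ₃−θ₄)].
Numerator sine = -0.57071; denominator sine = -0.99719.
Result = 0.013·25.45·(-0.57071) / (0.048·(-0.99719)) = +3.9444 rad/s; magnitude 3.9444 rad/s.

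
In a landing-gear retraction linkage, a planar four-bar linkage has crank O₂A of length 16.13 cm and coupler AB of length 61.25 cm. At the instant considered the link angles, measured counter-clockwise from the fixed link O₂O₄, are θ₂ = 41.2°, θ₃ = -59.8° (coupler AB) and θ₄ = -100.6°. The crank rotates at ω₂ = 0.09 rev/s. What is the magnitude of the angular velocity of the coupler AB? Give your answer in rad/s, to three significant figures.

0.141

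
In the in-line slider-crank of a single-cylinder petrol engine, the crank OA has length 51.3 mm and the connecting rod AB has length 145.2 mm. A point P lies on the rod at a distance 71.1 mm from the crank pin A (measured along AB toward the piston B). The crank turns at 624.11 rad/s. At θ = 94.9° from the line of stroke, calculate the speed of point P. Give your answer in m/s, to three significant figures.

ω = 624.1 rad/s.  Crank-pin speed |V_A| = rω = 32.017 m/s, perpendicular to OA.
Rod angle: sinφ = −(r/L) sinθ ⇒ φ = -20.611°; ω_rod = −rω cosθ/√(L²−r²sin²θ) = +20.123 rad/s.
V_P = V_A + ω_rod × AP, with AP = 0.0711 m along the rod.
Components: V_Px = −rω sinθ − a·ω_rod·sinφ = -31.396 m/s;  V_Py = rω cosθ + a·ω_rod·cosφ = -1.3956 m/s.
|V_P| = √(V_Px² + V_Py²) = 31.427 m/s.

31.4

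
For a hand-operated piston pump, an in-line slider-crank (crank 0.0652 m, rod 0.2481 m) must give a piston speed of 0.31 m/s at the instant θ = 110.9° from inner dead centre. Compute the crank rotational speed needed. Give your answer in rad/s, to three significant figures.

For an in-line slider-crank, |v_piston| = rω|sinθ|·[1 + r cosθ/√(L² − r² sin²θ)].
With r = 0.0652 m, L = 0.2481 m, θ = 110.9°: the bracketed kinematic factor |dx/dθ| = 0.05502 m.
ω = v/|dx/dθ| = 0.31/0.05502 = 5.6344 rad/s.

5.63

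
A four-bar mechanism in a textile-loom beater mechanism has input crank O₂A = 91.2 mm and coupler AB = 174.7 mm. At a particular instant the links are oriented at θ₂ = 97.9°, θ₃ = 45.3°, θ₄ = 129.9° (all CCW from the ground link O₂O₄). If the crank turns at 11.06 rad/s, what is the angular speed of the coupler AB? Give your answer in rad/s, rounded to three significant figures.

ω₂ = 11.06 rad/s
Differentiating the loop-closure r₂e^{iθ₂}+r₃e^{iθ₃}=r₁+r₄e^{iθ₄} gives r₂ω₂e^{iθ₂}+r₃ω₃e^{iθ₃}=r₄ω₄e^{iθ₄}.
Eliminating the other unknown: ω₃ = r₂ω₂ sin(θ₄−θ₂) / [r₃ sin(θ₃−θ₄)].
Numerator sine = +0.52992; denominator sine = -0.99556.
Result = 0.0912·11.06·(+0.52992) / (0.1747·(-0.99556)) = -3.0733 rad/s; magnitude 3.0733 rad/s.

3.07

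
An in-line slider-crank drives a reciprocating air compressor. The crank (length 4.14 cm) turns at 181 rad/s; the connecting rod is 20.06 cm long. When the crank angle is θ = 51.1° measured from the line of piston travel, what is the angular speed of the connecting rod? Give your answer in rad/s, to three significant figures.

23.8

ω = 181 rad/s
The rod makes angle φ with the slider axis where L sinφ = r sinθ; differentiating, L cosφ·φ̇ = r ω cosθ.
L cosφ = √(L² − r² sin²θ) = 0.198 m.
|ω_rod| = r ω |cosθ| / √(L² − r² sin²θ) = 0.0414·181·0.62796/0.198 = 23.766 rad/s.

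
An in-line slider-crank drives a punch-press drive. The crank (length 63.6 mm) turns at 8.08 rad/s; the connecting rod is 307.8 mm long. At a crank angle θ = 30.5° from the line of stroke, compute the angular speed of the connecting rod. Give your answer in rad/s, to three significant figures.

ω = 8.08 rad/s
The rod makes angle φ with the slider axis where L sinφ = r sinθ; differentiating, L cosφ·φ̇ = r ω cosθ.
L cosφ = √(L² − r² sin²θ) = 0.3061 m.
|ω_rod| = r ω |cosθ| / √(L² − r² sin²θ) = 0.0636·8.08·0.86163/0.3061 = 1.4465 rad/s.

1.45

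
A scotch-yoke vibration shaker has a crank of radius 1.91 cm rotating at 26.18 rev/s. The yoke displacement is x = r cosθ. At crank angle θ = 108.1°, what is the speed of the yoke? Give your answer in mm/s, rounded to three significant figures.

2990

ω = 164.5 rad/s (from 26.18 rev/s).
x = r cosθ ⇒ ẋ = −rω sinθ.
|v| = rω|sinθ| = 0.0191·164.5·|sin 108.1°| = 2.9864 m/s = 2986.4 mm/s.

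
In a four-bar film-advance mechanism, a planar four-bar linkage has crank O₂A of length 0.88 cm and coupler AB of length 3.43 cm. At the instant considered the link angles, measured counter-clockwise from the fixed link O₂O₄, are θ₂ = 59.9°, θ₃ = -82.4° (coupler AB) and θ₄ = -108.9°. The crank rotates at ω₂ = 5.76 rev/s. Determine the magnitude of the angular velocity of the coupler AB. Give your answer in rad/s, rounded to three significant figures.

ω₂ = 36.19 rad/s (from 5.76 rev/s).
Differentiating the loop-closure r₂e^{iθ₂}+r₃e^{iθ₃}=r₁+r₄e^{iθ₄} gives r₂ω₂e^{iθ₂}+r₃ω₃e^{iθ₃}=r₄ω₄e^{iθ₄}.
Eliminating the other unknown: ω₃ = r₂ω₂ sin(θ₄−θ₂) / [r₃ sin(θ₃−θ₄)].
Numerator sine = -0.19423; denominator sine = +0.44620.
Result = 0.0088·36.19·(-0.19423) / (0.0343·(+0.44620)) = -4.0419 rad/s; magnitude 4.0419 rad/s.

4.04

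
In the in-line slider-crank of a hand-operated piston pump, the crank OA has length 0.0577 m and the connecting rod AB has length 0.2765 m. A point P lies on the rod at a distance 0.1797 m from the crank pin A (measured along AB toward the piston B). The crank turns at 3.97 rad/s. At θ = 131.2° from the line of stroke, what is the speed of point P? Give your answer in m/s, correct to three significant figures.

0.165

ω = 3.97 rad/s.  Crank-pin speed |V_A| = rω = 0.22907 m/s, perpendicular to OA.
Rod angle: sinφ = −(r/L) sinθ ⇒ φ = -9.034°; ω_rod = −rω cosθ/√(L²−r²sin²θ) = +0.55255 rad/s.
V_P = V_A + ω_rod × AP, with AP = 0.1797 m along the rod.
Components: V_Px = −rω sinθ − a·ω_rod·sinφ = -0.15676 m/s;  V_Py = rω cosθ + a·ω_rod·cosφ = -0.052824 m/s.
|V_P| = √(V_Px² + V_Py²) = 0.16542 m/s.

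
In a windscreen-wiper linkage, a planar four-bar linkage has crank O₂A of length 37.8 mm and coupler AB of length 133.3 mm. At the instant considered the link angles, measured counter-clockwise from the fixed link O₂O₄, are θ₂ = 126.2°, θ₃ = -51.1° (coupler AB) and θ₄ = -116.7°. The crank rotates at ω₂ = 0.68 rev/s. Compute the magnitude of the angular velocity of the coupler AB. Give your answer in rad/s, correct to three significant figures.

ω₂ = 4.273 rad/s (from 0.68 rev/s).
Differentiating the loop-closure r₂e^{iθ₂}+r₃e^{iθ₃}=r₁+r₄e^{iθ₄} gives r₂ω₂e^{iθ₂}+r₃ω₃e^{iθ₃}=r₄ω₄e^{iθ₄}.
Eliminating the other unknown: ω₃ = r₂ω₂ sin(θ₄−θ₂) / [r₃ sin(θ₃−θ₄)].
Numerator sine = +0.89021; denominator sine = +0.91068.
Result = 0.0378·4.273·(+0.89021) / (0.1333·(+0.91068)) = +1.1843 rad/s; magnitude 1.1843 rad/s.

1.18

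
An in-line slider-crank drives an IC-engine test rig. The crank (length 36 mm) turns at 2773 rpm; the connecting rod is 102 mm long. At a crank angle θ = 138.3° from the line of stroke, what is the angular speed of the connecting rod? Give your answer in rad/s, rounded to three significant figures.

78.7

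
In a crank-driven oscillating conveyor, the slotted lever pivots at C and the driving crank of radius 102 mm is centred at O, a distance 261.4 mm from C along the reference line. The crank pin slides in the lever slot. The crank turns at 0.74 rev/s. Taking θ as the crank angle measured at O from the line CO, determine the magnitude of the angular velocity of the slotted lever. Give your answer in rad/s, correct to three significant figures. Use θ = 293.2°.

0.975

ω = 4.65 rad/s (from 0.74 rev/s).
Crank pin A relative to C: A = (d + r cosθ, r sinθ); lever angle φ = atan2(r sinθ, d + r cosθ).
Differentiating tanφ: φ̇ = rω(d cosθ + r)/(d² + r² + 2dr cosθ).
d² + r² + 2dr cosθ = |CA|² = 0.0997411 m²;  d cosθ + r = +0.20498 m.
|ω_lever| = |0.102·4.65·+0.20498| / 0.0997411 = 0.97463 rad/s.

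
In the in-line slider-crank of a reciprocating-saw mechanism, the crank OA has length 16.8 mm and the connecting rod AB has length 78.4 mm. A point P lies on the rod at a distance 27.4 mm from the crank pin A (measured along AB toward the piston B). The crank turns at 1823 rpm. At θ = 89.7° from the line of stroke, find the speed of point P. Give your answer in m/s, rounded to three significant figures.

ω = 190.9 rad/s.  Crank-pin speed |V_A| = rω = 3.2072 m/s, perpendicular to OA.
Rod angle: sinφ = −(r/L) sinθ ⇒ φ = -12.373°; ω_rod = −rω cosθ/√(L²−r²sin²θ) = -0.21929 rad/s.
V_P = V_A + ω_rod × AP, with AP = 0.0274 m along the rod.
Components: V_Px = −rω sinθ − a·ω_rod·sinφ = -3.2084 m/s;  V_Py = rω cosθ + a·ω_rod·cosφ = +0.010924 m/s.
|V_P| = √(V_Px² + V_Py²) = 3.2085 m/s.

3.21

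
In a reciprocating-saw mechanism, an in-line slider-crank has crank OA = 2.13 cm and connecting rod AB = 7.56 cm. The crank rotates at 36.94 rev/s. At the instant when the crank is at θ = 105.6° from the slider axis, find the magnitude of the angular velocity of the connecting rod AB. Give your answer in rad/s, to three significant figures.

ω = 232.1 rad/s (converted from 36.94 rev/s).
The rod makes angle φ with the slider axis where L sinφ = r sinθ; differentiating, L cosφ·φ̇ = r ω cosθ.
L cosφ = √(L² − r² sin²θ) = 0.072763 m.
|ω_rod| = r ω |cosθ| / √(L² − r² sin²θ) = 0.0213·232.1·0.26892/0.072763 = 18.271 rad/s.

18.3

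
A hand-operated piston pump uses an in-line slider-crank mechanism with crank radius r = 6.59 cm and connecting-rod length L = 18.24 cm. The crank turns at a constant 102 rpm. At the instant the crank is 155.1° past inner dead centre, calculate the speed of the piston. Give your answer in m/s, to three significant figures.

0.198

ω = 2π·102/60 = 10.68 rad/s
For an in-line slider-crank, x = r cosθ + √(L² − r² sin²θ), so v = −rω sinθ·[1 + r cosθ/√(L² − r² sin²θ)].
With r = 0.0659 m, L = 0.1824 m, θ = 155.1°: √(L² − r² sin²θ) = 0.18028 m.
v = −0.0659·10.68·0.42104·[1 + 0.0659·-0.90704/0.18028] = -0.1981 m/s.
|v| = 0.1981 m/s.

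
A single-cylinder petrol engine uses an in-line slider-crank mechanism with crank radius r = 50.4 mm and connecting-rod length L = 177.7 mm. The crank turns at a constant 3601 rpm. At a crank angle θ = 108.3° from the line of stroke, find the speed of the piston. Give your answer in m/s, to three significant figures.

ω = 2π·3601/60 = 377.1 rad/s
For an in-line slider-crank, x = r cosθ + √(L² − r² sin²θ), so v = −rω sinθ·[1 + r cosθ/√(L² − r² sin²θ)].
With r = 0.0504 m, L = 0.1777 m, θ = 108.3°: √(L² − r² sin²θ) = 0.17114 m.
v = −0.0504·377.1·0.94943·[1 + 0.0504·-0.31399/0.17114] = -16.376 m/s.
|v| = 16.376 m/s.

16.4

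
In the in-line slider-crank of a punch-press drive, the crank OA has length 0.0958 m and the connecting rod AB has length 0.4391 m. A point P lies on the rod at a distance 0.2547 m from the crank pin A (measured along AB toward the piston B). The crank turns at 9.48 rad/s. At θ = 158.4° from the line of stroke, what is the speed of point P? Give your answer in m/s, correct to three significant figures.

0.461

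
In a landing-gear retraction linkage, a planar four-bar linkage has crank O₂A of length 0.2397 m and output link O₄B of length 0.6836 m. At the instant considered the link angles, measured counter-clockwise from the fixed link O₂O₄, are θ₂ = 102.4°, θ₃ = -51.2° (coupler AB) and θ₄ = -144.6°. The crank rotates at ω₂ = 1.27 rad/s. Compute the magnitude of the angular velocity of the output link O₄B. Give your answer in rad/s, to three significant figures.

0.198

ω₂ = 1.27 rad/s
Differentiating the loop-closure r₂e^{iθ₂}+r₃e^{iθ₃}=r₁+r₄e^{iθ₄} gives r₂ω₂e^{iθ₂}+r₃ω₃e^{iθ₃}=r₄ω₄e^{iθ₄}.
Eliminating the other unknown: ω₄ = r₂ω₂ sin(θ₂−θ₃) / [r₄ sin(θ₄−θ₃)].
Numerator sine = +0.44464; denominator sine = -0.99824.
Result = 0.2397·1.27·(+0.44464) / (0.6836·(-0.99824)) = -0.19835 rad/s; magnitude 0.19835 rad/s.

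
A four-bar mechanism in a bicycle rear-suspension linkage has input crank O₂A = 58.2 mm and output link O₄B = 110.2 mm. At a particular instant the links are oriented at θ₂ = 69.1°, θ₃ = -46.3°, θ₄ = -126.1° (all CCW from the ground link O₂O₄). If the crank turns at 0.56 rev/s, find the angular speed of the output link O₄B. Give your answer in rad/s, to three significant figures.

1.71

ω₂ = 3.519 rad/s (from 0.56 rev/s).
Differentiating the loop-closure r₂e^{iθ₂}+r₃e^{iθ₃}=r₁+r₄e^{iθ₄} gives r₂ω₂e^{iθ₂}+r₃ω₃e^{iθ₃}=r₄ω₄e^{iθ₄}.
Eliminating the other unknown: ω₄ = r₂ω₂ sin(θ₂−θ₃) / [r₄ sin(θ₄−θ₃)].
Numerator sine = +0.90334; denominator sine = -0.98420.
Result = 0.0582·3.519·(+0.90334) / (0.1102·(-0.98420)) = -1.7056 rad/s; magnitude 1.7056 rad/s.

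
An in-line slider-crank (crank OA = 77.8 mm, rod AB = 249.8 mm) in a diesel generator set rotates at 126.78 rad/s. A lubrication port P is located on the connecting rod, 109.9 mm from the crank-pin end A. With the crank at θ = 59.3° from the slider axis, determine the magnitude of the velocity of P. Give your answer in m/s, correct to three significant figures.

9.52

ω = 126.8 rad/s.  Crank-pin speed |V_A| = rω = 9.8635 m/s, perpendicular to OA.
Rod angle: sinφ = −(r/L) sinθ ⇒ φ = -15.533°; ω_rod = −rω cosθ/√(L²−r²sin²θ) = -20.923 rad/s.
V_P = V_A + ω_rod × AP, with AP = 0.1099 m along the rod.
Components: V_Px = −rω sinθ − a·ω_rod·sinφ = -9.0969 m/s;  V_Py = rω cosθ + a·ω_rod·cosφ = +2.8203 m/s.
|V_P| = √(V_Px² + V_Py²) = 9.5241 m/s.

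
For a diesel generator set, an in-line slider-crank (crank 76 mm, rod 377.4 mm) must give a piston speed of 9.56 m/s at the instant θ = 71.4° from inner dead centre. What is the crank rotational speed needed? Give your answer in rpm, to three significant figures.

For an in-line slider-crank, |v_piston| = rω|sinθ|·[1 + r cosθ/√(L² − r² sin²θ)].
With r = 0.076 m, L = 0.3774 m, θ = 71.4°: the bracketed kinematic factor |dx/dθ| = 0.076744 m.
ω = v/|dx/dθ| = 9.56/0.076744 = 124.57 rad/s.
N = 60ω/(2π) = 1189.6 rpm.

1190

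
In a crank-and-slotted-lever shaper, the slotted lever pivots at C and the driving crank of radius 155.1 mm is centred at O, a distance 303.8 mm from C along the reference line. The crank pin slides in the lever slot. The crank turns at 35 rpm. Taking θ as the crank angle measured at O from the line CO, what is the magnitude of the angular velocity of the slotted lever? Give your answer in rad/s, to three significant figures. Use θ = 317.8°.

1.16

ω = 3.665 rad/s (from 35 rpm).
Crank pin A relative to C: A = (d + r cosθ, r sinθ); lever angle φ = atan2(r sinθ, d + r cosθ).
Differentiating tanφ: φ̇ = rω(d cosθ + r)/(d² + r² + 2dr cosθ).
d² + r² + 2dr cosθ = |CA|² = 0.186163 m²;  d cosθ + r = +0.38016 m.
|ω_lever| = |0.1551·3.665·+0.38016| / 0.186163 = 1.1609 rad/s.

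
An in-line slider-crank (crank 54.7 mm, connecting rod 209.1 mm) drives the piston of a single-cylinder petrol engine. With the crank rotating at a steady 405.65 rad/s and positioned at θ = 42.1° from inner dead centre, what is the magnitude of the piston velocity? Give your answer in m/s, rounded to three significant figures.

17.8

ω = 405.6 rad/s
For an in-line slider-crank, x = r cosθ + √(L² − r² sin²θ), so v = −rω sinθ·[1 + r cosθ/√(L² − r² sin²θ)].
With r = 0.0547 m, L = 0.2091 m, θ = 42.1°: √(L² − r² sin²θ) = 0.20586 m.
v = −0.0547·405.6·0.67043·[1 + 0.0547·0.74198/0.20586] = -17.809 m/s.
|v| = 17.809 m/s.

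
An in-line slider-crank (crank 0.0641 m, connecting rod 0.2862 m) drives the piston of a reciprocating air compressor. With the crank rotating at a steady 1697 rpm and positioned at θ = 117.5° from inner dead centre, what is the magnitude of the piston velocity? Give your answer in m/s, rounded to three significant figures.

9.04

ω = 2π·1697/60 = 177.7 rad/s
For an in-line slider-crank, x = r cosθ + √(L² − r² sin²θ), so v = −rω sinθ·[1 + r cosθ/√(L² − r² sin²θ)].
With r = 0.0641 m, L = 0.2862 m, θ = 117.5°: √(L² − r² sin²θ) = 0.2805 m.
v = −0.0641·177.7·0.88701·[1 + 0.0641·-0.46175/0.2805] = -9.0379 m/s.
|v| = 9.0379 m/s.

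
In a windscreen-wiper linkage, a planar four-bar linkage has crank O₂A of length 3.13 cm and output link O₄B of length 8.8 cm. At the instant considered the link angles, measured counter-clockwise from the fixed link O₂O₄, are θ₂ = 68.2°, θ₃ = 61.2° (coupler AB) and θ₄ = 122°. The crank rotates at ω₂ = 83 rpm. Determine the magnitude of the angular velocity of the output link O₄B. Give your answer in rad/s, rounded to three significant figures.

0.432

ω₂ = 8.692 rad/s (from 83 rpm).
Differentiating the loop-closure r₂e^{iθ₂}+r₃e^{iθ₃}=r₁+r₄e^{iθ₄} gives r₂ω₂e^{iθ₂}+r₃ω₃e^{iθ₃}=r₄ω₄e^{iθ₄}.
Eliminating the other unknown: ω₄ = r₂ω₂ sin(θ₂−θ₃) / [r₄ sin(θ₄−θ₃)].
Numerator sine = +0.12187; denominator sine = +0.87292.
Result = 0.0313·8.692·(+0.12187) / (0.088·(+0.87292)) = +0.43161 rad/s; magnitude 0.43161 rad/s.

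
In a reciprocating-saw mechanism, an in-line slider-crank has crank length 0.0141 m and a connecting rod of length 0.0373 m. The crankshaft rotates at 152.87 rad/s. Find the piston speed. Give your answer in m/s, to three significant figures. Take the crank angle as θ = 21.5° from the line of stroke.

ω = 152.9 rad/s
For an in-line slider-crank, x = r cosθ + √(L² − r² sin²θ), so v = −rω sinθ·[1 + r cosθ/√(L² − r² sin²θ)].
With r = 0.0141 m, L = 0.0373 m, θ = 21.5°: √(L² − r² sin²θ) = 0.03694 m.
v = −0.0141·152.9·0.36650·[1 + 0.0141·0.93042/0.03694] = -1.0705 m/s.
|v| = 1.0705 m/s.

1.07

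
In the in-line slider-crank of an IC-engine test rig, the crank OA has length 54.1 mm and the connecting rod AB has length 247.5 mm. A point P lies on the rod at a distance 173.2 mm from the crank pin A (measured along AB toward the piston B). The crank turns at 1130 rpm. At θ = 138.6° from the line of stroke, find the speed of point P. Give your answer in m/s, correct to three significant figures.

ω = 118.3 rad/s.  Crank-pin speed |V_A| = rω = 6.4018 m/s, perpendicular to OA.
Rod angle: sinφ = −(r/L) sinθ ⇒ φ = -8.311°; ω_rod = −rω cosθ/√(L²−r²sin²θ) = +19.608 rad/s.
V_P = V_A + ω_rod × AP, with AP = 0.1732 m along the rod.
Components: V_Px = −rω sinθ − a·ω_rod·sinφ = -3.7427 m/s;  V_Py = rω cosθ + a·ω_rod·cosφ = -1.4416 m/s.
|V_P| = √(V_Px² + V_Py²) = 4.0107 m/s.

4.01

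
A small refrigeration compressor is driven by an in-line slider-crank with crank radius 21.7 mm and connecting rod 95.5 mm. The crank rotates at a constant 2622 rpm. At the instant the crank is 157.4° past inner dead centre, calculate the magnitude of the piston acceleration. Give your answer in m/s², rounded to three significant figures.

1240

ω = 2π·2622/60 = 274.6 rad/s
x(θ) = r cosθ + √(L² − r² sin²θ); with ω constant, a = ω²·d²x/dθ².
d²x/dθ² = −r cosθ − r²(cos2θ)/√u − r⁴ sin²2θ/(4u^{3/2}),  u = L² − r² sin²θ = 0.00905071 m².
Substituting r = 0.0217 m, L = 0.0955 m, θ = 157.4°: d²x/dθ² = +0.016514 m.
a = ω²·d²x/dθ² = (274.6)²·(+0.016514) = +1245 m/s²;  |a| = 1245 m/s².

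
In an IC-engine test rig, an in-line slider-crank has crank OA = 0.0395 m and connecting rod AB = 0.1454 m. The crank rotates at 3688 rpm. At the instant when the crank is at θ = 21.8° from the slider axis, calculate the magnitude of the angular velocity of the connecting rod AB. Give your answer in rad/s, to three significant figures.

97.9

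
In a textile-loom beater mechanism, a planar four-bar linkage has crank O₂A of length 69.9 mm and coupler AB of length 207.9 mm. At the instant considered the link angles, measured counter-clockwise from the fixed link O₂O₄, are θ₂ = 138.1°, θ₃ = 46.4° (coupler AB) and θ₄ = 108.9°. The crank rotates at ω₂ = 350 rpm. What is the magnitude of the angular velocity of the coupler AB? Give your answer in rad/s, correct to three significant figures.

ω₂ = 36.65 rad/s (from 350 rpm).
Differentiating the loop-closure r₂e^{iθ₂}+r₃e^{iθ₃}=r₁+r₄e^{iθ₄} gives r₂ω₂e^{iθ₂}+r₃ω₃e^{iθ₃}=r₄ω₄e^{iθ₄}.
Eliminating the other unknown: ω₃ = r₂ω₂ sin(θ₄−θ₂) / [r₃ sin(θ₃−θ₄)].
Numerator sine = -0.48786; denominator sine = -0.88701.
Result = 0.0699·36.65·(-0.48786) / (0.2079·(-0.88701)) = +6.7777 rad/s; magnitude 6.7777 rad/s.

6.78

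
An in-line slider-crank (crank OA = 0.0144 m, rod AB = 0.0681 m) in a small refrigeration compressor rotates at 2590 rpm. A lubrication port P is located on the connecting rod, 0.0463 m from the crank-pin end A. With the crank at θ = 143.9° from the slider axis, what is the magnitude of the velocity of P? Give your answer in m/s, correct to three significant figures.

ω = 271.2 rad/s.  Crank-pin speed |V_A| = rω = 3.9056 m/s, perpendicular to OA.
Rod angle: sinφ = −(r/L) sinθ ⇒ φ = -7.157°; ω_rod = −rω cosθ/√(L²−r²sin²θ) = +46.703 rad/s.
V_P = V_A + ω_rod × AP, with AP = 0.0463 m along the rod.
Components: V_Px = −rω sinθ − a·ω_rod·sinφ = -2.0318 m/s;  V_Py = rω cosθ + a·ω_rod·cosφ = -1.0102 m/s.
|V_P| = √(V_Px² + V_Py²) = 2.2691 m/s.

2.27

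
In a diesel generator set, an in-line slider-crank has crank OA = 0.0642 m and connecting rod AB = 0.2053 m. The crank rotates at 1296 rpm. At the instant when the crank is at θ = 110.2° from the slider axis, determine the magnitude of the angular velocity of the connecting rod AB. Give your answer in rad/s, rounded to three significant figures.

15.3

ω = 135.7 rad/s (converted from 1296 rpm).
The rod makes angle φ with the slider axis where L sinφ = r sinθ; differentiating, L cosφ·φ̇ = r ω cosθ.
L cosφ = √(L² − r² sin²θ) = 0.19626 m.
|ω_rod| = r ω |cosθ| / √(L² − r² sin²θ) = 0.0642·135.7·0.34530/0.19626 = 15.33 rad/s.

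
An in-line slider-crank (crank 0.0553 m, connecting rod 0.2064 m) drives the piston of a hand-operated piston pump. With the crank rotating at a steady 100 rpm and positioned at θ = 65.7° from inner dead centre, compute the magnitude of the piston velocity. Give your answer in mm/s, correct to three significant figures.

588

ω = 2π·100/60 = 10.47 rad/s
For an in-line slider-crank, x = r cosθ + √(L² − r² sin²θ), so v = −rω sinθ·[1 + r cosθ/√(L² − r² sin²θ)].
With r = 0.0553 m, L = 0.2064 m, θ = 65.7°: √(L² − r² sin²θ) = 0.20015 m.
v = −0.0553·10.47·0.91140·[1 + 0.0553·0.41151/0.20015] = -0.5878 m/s.
|v| = 0.5878 m/s = 587.8 mm/s.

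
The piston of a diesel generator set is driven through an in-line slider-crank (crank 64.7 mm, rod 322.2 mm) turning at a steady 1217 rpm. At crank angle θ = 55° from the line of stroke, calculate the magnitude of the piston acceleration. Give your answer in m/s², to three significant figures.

532

ω = 2π·1217/60 = 127.4 rad/s
x(θ) = r cosθ + √(L² − r² sin²θ); with ω constant, a = ω²·d²x/dθ².
d²x/dθ² = −r cosθ − r²(cos2θ)/√u − r⁴ sin²2θ/(4u^{3/2}),  u = L² − r² sin²θ = 0.101004 m².
Substituting r = 0.0647 m, L = 0.3222 m, θ = 55°: d²x/dθ² = -0.032726 m.
a = ω²·d²x/dθ² = (127.4)²·(-0.032726) = -531.53 m/s²;  |a| = 531.53 m/s².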